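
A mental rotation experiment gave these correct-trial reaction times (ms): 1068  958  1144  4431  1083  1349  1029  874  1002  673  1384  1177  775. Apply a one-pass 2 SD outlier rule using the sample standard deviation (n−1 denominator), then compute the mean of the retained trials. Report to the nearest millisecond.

1043 ms

n = 13, ΣRT = 16947, M = 1303.615
Σ(x−M)² = 11082265.08; s = √(11082265.08/12) = 961.001
Cutoffs: 1303.615 ± 2·961.001 → [-618.4, 3225.6]
Outside: 4431 → excluded.
Retained (n=12): Σ = 12516, mean = 12516/12 = 1043.000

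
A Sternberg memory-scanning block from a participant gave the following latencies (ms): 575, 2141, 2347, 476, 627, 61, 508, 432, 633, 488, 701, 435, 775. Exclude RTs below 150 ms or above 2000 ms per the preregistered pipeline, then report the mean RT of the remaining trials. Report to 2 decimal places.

565.00 ms

Excluded: 61, 2141, 2347
Retained (n=10): Σ = 5650
Mean = 5650/10 = 565.0000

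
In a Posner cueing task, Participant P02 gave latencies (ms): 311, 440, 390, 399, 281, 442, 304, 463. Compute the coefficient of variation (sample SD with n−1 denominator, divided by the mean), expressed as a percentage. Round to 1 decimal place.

n = 8, Σ = 3030, M = 378.7500
Σ(x−M)² = 35119.500; s = √(35119.500/7) = 70.8313
CV = 70.8313 / 378.7500 = 0.18701 = 18.701%

18.7%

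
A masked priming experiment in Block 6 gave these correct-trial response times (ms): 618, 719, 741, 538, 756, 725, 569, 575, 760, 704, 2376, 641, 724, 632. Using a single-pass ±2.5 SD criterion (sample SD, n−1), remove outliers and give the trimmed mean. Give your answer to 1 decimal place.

n = 14, ΣRT = 11078, M = 791.286
Σ(x−M)² = 2776166.86; s = √(2776166.86/13) = 462.116
Cutoffs: 791.286 ± 2.5·462.116 → [-364.0, 1946.6]
Outside: 2376 → excluded.
Retained (n=13): Σ = 8702, mean = 8702/13 = 669.385

669.4 ms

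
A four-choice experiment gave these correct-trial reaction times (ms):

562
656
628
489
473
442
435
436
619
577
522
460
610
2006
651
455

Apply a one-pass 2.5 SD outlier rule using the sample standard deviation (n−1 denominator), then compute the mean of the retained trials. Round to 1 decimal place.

534.3 ms

n = 16, ΣRT = 10021, M = 626.312
Σ(x−M)² = 2128957.44; s = √(2128957.44/15) = 376.737
Cutoffs: 626.312 ± 2.5·376.737 → [-315.5, 1568.2]
Outside: 2006 → excluded.
Retained (n=15): Σ = 8015, mean = 8015/15 = 534.333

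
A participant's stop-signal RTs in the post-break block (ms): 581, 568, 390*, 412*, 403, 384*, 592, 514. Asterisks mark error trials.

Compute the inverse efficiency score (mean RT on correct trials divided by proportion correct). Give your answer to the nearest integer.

851 ms

Correct trials (n=5): 581, 568, 403, 592, 514
Mean correct RT = 2658/5 = 531.6000 ms
Proportion correct = 5/8
IES = 531.6000 / (5/8) = 850.560 ms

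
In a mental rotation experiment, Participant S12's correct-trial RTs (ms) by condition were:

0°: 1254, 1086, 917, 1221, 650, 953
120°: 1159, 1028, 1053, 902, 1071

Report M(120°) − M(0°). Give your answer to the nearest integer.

29 ms

M(0°) = 6081/6 = 1013.500
M(120°) = 5213/5 = 1042.600
Difference = 1042.600 − 1013.500 = 29.100 ms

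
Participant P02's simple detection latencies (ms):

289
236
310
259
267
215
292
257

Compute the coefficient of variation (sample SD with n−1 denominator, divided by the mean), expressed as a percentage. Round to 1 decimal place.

11.7%

n = 8, Σ = 2125, M = 265.6250
Σ(x−M)² = 6771.875; s = √(6771.875/7) = 31.1032
CV = 31.1032 / 265.6250 = 0.11709 = 11.709%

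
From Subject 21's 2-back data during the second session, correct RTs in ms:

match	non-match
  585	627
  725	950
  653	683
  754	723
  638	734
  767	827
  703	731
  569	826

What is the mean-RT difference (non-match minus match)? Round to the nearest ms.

88 ms

M(match) = 5394/8 = 674.250
M(non-match) = 6101/8 = 762.625
Difference = 762.625 − 674.250 = 88.375 ms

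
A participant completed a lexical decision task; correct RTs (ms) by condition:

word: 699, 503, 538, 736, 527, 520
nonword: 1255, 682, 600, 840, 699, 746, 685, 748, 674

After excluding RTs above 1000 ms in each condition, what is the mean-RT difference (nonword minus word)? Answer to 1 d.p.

nonword: exclude 1255
M(word) = 3523/6 = 587.167
M(nonword) = 5674/8 = 709.250
Difference = 709.250 − 587.167 = 122.083 ms

122.1 ms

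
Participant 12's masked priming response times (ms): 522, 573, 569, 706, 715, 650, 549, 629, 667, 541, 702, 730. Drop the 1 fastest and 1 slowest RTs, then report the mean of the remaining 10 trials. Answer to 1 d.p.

Sorted: 522, 541, 549, 569, 573, 629, 650, 667, 702, 706, 715, 730
Drop lowest 1 (522) and highest 1 (730)
Remaining (n=10): Σ = 6301, mean = 6301/10 = 630.100

630.1 ms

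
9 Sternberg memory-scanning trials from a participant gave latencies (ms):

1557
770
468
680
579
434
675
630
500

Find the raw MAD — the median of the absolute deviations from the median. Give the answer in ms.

130 ms

Sorted: 434, 468, 500, 579, 630, 675, 680, 770, 1557 → median = 630
|x − 630|: 927, 140, 162, 50, 51, 196, 45, 0, 130
Sorted deviations: 0, 45, 50, 51, 130, 140, 162, 196, 927 → MAD = 130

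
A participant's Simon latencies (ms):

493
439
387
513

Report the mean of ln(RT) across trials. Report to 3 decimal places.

ln(RT): 6.2005, 6.0845, 5.9584, 6.2403
Σ ln(RT) = 24.4837
Mean = 24.4837/4 = 6.12093

6.121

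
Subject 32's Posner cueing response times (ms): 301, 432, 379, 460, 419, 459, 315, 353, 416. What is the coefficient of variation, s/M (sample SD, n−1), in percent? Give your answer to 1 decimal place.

n = 9, Σ = 3534, M = 392.6667
Σ(x−M)² = 27914.000; s = √(27914.000/8) = 59.0699
CV = 59.0699 / 392.6667 = 0.15043 = 15.043%

15.0%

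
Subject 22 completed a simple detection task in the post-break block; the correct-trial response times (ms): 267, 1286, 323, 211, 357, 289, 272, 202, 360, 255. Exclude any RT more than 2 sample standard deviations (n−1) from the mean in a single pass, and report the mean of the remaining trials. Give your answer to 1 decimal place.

n = 10, ΣRT = 3822, M = 382.200
Σ(x−M)² = 933549.60; s = √(933549.60/9) = 322.068
Cutoffs: 382.200 ± 2·322.068 → [-261.9, 1026.3]
Outside: 1286 → excluded.
Retained (n=9): Σ = 2536, mean = 2536/9 = 281.778

281.8 ms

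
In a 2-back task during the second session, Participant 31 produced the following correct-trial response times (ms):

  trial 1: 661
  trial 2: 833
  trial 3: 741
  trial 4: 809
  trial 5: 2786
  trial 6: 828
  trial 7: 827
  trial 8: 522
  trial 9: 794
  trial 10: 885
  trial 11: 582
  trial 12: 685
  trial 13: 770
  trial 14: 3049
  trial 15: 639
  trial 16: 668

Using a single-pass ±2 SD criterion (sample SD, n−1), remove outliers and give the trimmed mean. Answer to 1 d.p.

731.7 ms

n = 16, ΣRT = 16079, M = 1004.938
Σ(x−M)² = 8545230.94; s = √(8545230.94/15) = 754.773
Cutoffs: 1004.938 ± 2·754.773 → [-504.6, 2514.5]
Outside: 2786, 3049 → excluded.
Retained (n=14): Σ = 10244, mean = 10244/14 = 731.714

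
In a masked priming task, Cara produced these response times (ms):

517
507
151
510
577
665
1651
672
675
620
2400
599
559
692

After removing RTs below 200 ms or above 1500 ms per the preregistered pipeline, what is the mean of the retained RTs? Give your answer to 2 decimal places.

Excluded: 151, 1651, 2400
Retained (n=11): Σ = 6593
Mean = 6593/11 = 599.3636

599.36 ms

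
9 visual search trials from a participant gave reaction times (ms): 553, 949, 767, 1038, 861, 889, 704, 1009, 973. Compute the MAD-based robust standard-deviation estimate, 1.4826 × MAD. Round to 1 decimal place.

Sorted: 553, 704, 767, 861, 889, 949, 973, 1009, 1038 → median = 889
|x − 889| sorted: 0, 28, 60, 84, 120, 122, 149, 185, 336 → MAD = 120
Robust SD ≈ 1.4826 × 120 = 177.912

177.9 ms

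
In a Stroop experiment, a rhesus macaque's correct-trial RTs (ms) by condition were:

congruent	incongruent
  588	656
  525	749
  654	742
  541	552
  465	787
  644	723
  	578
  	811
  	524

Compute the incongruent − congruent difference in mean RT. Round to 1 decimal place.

110.7 ms

M(congruent) = 3417/6 = 569.500
M(incongruent) = 6122/9 = 680.222
Difference = 680.222 − 569.500 = 110.722 ms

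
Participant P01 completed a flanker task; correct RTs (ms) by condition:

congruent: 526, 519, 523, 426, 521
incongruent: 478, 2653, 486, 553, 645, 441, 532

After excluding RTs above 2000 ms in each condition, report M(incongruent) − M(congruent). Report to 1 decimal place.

19.5 ms

incongruent: exclude 2653
M(congruent) = 2515/5 = 503.000
M(incongruent) = 3135/6 = 522.500
Difference = 522.500 − 503.000 = 19.500 ms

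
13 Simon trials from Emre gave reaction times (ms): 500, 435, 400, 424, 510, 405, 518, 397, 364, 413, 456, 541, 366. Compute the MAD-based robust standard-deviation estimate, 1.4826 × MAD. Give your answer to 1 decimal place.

47.4 ms

Sorted: 364, 366, 397, 400, 405, 413, 424, 435, 456, 500, 510, 518, 541 → median = 424
|x − 424| sorted: 0, 11, 11, 19, 24, 27, 32, 58, 60, 76, 86, 94, 117 → MAD = 32
Robust SD ≈ 1.4826 × 32 = 47.443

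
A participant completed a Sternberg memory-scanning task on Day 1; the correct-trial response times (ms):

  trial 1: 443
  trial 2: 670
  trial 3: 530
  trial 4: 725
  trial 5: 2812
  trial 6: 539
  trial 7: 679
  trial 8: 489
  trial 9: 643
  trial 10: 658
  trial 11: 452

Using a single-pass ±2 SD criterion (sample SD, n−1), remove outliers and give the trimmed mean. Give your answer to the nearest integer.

n = 11, ΣRT = 8640, M = 785.455
Σ(x−M)² = 4614090.73; s = √(4614090.73/10) = 679.271
Cutoffs: 785.455 ± 2·679.271 → [-573.1, 2144.0]
Outside: 2812 → excluded.
Retained (n=10): Σ = 5828, mean = 5828/10 = 582.800

583 ms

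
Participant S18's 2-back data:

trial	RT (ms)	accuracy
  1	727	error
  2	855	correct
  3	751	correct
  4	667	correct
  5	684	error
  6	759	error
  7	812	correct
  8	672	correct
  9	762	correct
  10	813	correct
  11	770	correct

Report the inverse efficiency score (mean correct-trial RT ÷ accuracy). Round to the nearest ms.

Correct trials (n=8): 855, 751, 667, 812, 672, 762, 813, 770
Mean correct RT = 6102/8 = 762.7500 ms
Proportion correct = 8/11
IES = 762.7500 / (8/11) = 1048.781 ms

1049 ms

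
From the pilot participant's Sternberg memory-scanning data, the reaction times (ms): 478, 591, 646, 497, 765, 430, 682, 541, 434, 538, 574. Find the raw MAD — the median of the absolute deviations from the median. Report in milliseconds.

63 ms

Sorted: 430, 434, 478, 497, 538, 541, 574, 591, 646, 682, 765 → median = 541
|x − 541|: 63, 50, 105, 44, 224, 111, 141, 0, 107, 3, 33
Sorted deviations: 0, 3, 33, 44, 50, 63, 105, 107, 111, 141, 224 → MAD = 63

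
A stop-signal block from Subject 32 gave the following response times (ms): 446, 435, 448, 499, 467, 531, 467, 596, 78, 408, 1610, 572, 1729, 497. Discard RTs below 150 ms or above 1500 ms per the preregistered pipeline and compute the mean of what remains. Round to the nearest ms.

488 ms

Excluded: 78, 1610, 1729
Retained (n=11): Σ = 5366
Mean = 5366/11 = 487.8182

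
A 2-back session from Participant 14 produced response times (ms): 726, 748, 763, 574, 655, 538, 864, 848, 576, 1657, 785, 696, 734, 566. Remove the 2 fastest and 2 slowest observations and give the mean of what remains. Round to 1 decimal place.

710.5 ms

Sorted: 538, 566, 574, 576, 655, 696, 726, 734, 748, 763, 785, 848, 864, 1657
Drop lowest 2 (538, 566) and highest 2 (864, 1657)
Remaining (n=10): Σ = 7105, mean = 7105/10 = 710.500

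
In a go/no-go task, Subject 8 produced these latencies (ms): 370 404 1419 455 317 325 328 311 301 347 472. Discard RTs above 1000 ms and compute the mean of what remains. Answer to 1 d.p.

363.0 ms

Excluded: 1419
Retained (n=10): Σ = 3630
Mean = 3630/10 = 363.0000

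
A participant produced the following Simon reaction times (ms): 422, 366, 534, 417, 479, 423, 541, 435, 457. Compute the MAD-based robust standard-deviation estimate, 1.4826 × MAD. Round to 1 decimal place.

Sorted: 366, 417, 422, 423, 435, 457, 479, 534, 541 → median = 435
|x − 435| sorted: 0, 12, 13, 18, 22, 44, 69, 99, 106 → MAD = 22
Robust SD ≈ 1.4826 × 22 = 32.617

32.6 ms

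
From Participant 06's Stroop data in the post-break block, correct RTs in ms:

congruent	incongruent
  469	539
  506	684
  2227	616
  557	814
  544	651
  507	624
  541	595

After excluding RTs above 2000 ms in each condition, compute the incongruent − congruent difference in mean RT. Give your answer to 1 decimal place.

125.5 ms

congruent: exclude 2227
M(congruent) = 3124/6 = 520.667
M(incongruent) = 4523/7 = 646.143
Difference = 646.143 − 520.667 = 125.476 ms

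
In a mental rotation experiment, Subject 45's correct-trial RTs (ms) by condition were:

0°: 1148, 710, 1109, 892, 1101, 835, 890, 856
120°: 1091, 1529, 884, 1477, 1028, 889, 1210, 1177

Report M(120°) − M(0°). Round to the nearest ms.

218 ms

M(0°) = 7541/8 = 942.625
M(120°) = 9285/8 = 1160.625
Difference = 1160.625 − 942.625 = 218.000 ms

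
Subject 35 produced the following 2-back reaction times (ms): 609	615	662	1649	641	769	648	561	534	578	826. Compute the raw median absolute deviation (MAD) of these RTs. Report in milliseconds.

63 ms

Sorted: 534, 561, 578, 609, 615, 641, 648, 662, 769, 826, 1649 → median = 641
|x − 641|: 32, 26, 21, 1008, 0, 128, 7, 80, 107, 63, 185
Sorted deviations: 0, 7, 21, 26, 32, 63, 80, 107, 128, 185, 1008 → MAD = 63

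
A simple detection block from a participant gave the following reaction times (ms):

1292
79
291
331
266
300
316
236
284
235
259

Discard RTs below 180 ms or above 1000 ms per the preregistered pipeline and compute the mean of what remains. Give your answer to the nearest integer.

Excluded: 79, 1292
Retained (n=9): Σ = 2518
Mean = 2518/9 = 279.7778

280 ms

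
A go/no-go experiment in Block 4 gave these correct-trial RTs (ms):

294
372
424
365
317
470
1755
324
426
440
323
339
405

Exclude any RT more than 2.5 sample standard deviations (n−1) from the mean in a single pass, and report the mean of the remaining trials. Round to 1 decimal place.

374.9 ms

n = 13, ΣRT = 6254, M = 481.077
Σ(x−M)² = 1793906.92; s = √(1793906.92/12) = 386.642
Cutoffs: 481.077 ± 2.5·386.642 → [-485.5, 1447.7]
Outside: 1755 → excluded.
Retained (n=12): Σ = 4499, mean = 4499/12 = 374.917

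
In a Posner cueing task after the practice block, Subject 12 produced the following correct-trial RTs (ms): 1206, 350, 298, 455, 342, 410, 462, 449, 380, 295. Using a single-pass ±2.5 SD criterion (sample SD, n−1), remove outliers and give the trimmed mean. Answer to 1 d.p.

n = 10, ΣRT = 4647, M = 464.700
Σ(x−M)² = 644838.10; s = √(644838.10/9) = 267.673
Cutoffs: 464.700 ± 2.5·267.673 → [-204.5, 1133.9]
Outside: 1206 → excluded.
Retained (n=9): Σ = 3441, mean = 3441/9 = 382.333

382.3 ms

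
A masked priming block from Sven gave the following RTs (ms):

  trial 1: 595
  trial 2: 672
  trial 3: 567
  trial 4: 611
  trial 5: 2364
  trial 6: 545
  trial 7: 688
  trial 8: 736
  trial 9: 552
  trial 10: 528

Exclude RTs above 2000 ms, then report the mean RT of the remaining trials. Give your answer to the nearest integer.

Excluded: 2364
Retained (n=9): Σ = 5494
Mean = 5494/9 = 610.4444

610 ms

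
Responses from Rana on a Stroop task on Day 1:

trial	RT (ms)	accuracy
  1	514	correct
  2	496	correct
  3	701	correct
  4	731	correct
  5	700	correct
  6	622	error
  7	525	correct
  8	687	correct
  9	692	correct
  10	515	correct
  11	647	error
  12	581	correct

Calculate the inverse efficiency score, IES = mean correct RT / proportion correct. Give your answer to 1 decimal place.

737.0 ms

Correct trials (n=10): 514, 496, 701, 731, 700, 525, 687, 692, 515, 581
Mean correct RT = 6142/10 = 614.2000 ms
Proportion correct = 10/12
IES = 614.2000 / (10/12) = 737.040 ms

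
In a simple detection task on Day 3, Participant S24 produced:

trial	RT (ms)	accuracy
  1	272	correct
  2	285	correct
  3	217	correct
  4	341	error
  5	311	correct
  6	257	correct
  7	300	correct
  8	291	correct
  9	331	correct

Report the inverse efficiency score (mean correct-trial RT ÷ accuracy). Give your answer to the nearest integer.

Correct trials (n=8): 272, 285, 217, 311, 257, 300, 291, 331
Mean correct RT = 2264/8 = 283.0000 ms
Proportion correct = 8/9
IES = 283.0000 / (8/9) = 318.375 ms

318 ms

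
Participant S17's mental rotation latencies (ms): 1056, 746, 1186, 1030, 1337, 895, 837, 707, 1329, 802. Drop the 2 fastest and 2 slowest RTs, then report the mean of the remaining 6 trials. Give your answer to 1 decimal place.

967.7 ms

Sorted: 707, 746, 802, 837, 895, 1030, 1056, 1186, 1329, 1337
Drop lowest 2 (707, 746) and highest 2 (1329, 1337)
Remaining (n=6): Σ = 5806, mean = 5806/6 = 967.667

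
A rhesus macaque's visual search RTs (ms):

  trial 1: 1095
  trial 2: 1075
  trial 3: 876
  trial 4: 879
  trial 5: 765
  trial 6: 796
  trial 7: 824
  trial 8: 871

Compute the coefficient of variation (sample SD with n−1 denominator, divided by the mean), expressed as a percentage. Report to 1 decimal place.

13.7%

n = 8, Σ = 7181, M = 897.6250
Σ(x−M)² = 105279.875; s = √(105279.875/7) = 122.6376
CV = 122.6376 / 897.6250 = 0.13662 = 13.662%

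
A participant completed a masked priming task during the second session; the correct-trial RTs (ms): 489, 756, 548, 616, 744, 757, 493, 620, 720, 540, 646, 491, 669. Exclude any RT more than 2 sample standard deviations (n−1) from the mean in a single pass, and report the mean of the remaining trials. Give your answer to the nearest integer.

n = 13, ΣRT = 8089, M = 622.231
Σ(x−M)² = 127184.31; s = √(127184.31/12) = 102.950
Cutoffs: 622.231 ± 2·102.950 → [416.3, 828.1]
No RTs fall outside the cutoffs; all 13 retained. Mean = 8089/13 = 622.231

622 ms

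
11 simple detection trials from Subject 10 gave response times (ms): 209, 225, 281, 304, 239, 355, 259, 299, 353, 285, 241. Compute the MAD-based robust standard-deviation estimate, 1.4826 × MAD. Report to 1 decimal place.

59.3 ms

Sorted: 209, 225, 239, 241, 259, 281, 285, 299, 304, 353, 355 → median = 281
|x − 281| sorted: 0, 4, 18, 22, 23, 40, 42, 56, 72, 72, 74 → MAD = 40
Robust SD ≈ 1.4826 × 40 = 59.304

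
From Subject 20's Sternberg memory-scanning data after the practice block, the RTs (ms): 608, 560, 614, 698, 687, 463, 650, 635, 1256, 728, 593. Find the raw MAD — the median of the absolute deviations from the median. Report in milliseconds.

Sorted: 463, 560, 593, 608, 614, 635, 650, 687, 698, 728, 1256 → median = 635
|x − 635|: 27, 75, 21, 63, 52, 172, 15, 0, 621, 93, 42
Sorted deviations: 0, 15, 21, 27, 42, 52, 63, 75, 93, 172, 621 → MAD = 52

52 ms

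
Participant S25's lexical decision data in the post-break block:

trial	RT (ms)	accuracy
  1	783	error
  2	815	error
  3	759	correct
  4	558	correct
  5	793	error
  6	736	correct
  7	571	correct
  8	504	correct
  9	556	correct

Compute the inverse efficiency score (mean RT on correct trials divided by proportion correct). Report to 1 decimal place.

Correct trials (n=6): 759, 558, 736, 571, 504, 556
Mean correct RT = 3684/6 = 614.0000 ms
Proportion correct = 6/9
IES = 614.0000 / (6/9) = 921.000 ms

921.0 ms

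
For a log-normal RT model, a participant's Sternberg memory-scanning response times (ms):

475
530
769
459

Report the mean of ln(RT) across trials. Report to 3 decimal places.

ln(RT): 6.1633, 6.2729, 6.6451, 6.1291
Σ ln(RT) = 25.2103
Mean = 25.2103/4 = 6.30258

6.303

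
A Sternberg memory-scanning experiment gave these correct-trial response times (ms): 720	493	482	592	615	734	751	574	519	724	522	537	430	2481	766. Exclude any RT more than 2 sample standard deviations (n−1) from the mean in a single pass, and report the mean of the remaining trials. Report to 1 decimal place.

n = 15, ΣRT = 10940, M = 729.333
Σ(x−M)² = 3457195.33; s = √(3457195.33/14) = 496.933
Cutoffs: 729.333 ± 2·496.933 → [-264.5, 1723.2]
Outside: 2481 → excluded.
Retained (n=14): Σ = 8459, mean = 8459/14 = 604.214

604.2 ms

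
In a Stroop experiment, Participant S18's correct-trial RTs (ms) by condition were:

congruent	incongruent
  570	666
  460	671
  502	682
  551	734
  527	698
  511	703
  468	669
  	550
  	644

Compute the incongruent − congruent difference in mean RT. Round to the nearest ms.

M(congruent) = 3589/7 = 512.714
M(incongruent) = 6017/9 = 668.556
Difference = 668.556 − 512.714 = 155.841 ms

156 ms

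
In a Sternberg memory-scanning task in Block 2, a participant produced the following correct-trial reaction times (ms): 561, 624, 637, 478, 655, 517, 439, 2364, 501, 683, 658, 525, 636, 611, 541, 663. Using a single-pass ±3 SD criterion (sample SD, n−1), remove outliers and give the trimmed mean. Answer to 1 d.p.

581.9 ms

n = 16, ΣRT = 11093, M = 693.312
Σ(x−M)² = 3061111.44; s = √(3061111.44/15) = 451.746
Cutoffs: 693.312 ± 3·451.746 → [-661.9, 2048.5]
Outside: 2364 → excluded.
Retained (n=15): Σ = 8729, mean = 8729/15 = 581.933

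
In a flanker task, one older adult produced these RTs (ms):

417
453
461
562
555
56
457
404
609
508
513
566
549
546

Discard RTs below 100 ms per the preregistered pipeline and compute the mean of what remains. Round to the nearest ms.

Excluded: 56
Retained (n=13): Σ = 6600
Mean = 6600/13 = 507.6923

508 ms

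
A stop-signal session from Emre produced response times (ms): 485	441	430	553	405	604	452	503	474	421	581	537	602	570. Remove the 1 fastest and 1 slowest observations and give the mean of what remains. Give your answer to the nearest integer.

504 ms

Sorted: 405, 421, 430, 441, 452, 474, 485, 503, 537, 553, 570, 581, 602, 604
Drop lowest 1 (405) and highest 1 (604)
Remaining (n=12): Σ = 6049, mean = 6049/12 = 504.083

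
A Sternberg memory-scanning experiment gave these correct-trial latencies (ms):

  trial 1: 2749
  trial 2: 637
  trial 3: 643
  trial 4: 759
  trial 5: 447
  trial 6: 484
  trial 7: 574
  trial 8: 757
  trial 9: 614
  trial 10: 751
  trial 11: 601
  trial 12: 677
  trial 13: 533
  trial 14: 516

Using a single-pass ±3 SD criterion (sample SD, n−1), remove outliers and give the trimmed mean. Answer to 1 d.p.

n = 14, ΣRT = 10742, M = 767.286
Σ(x−M)² = 4357578.86; s = √(4357578.86/13) = 578.963
Cutoffs: 767.286 ± 3·578.963 → [-969.6, 2504.2]
Outside: 2749 → excluded.
Retained (n=13): Σ = 7993, mean = 7993/13 = 614.846

614.8 ms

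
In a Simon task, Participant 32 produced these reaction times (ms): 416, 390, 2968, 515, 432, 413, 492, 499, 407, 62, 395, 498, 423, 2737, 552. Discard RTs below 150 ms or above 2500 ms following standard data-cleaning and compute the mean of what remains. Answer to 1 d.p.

452.7 ms

Excluded: 62, 2737, 2968
Retained (n=12): Σ = 5432
Mean = 5432/12 = 452.6667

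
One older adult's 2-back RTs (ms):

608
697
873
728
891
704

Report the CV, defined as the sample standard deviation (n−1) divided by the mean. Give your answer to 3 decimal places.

n = 6, Σ = 4501, M = 750.1667
Σ(x−M)² = 60582.833; s = √(60582.833/5) = 110.0753
CV = 110.0753 / 750.1667 = 0.14673

0.147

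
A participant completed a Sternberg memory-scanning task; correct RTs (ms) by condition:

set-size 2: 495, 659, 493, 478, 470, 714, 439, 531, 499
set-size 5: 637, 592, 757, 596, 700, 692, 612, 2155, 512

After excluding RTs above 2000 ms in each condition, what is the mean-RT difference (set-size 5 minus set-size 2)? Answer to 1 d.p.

set-size 5: exclude 2155
M(set-size 2) = 4778/9 = 530.889
M(set-size 5) = 5098/8 = 637.250
Difference = 637.250 − 530.889 = 106.361 ms

106.4 ms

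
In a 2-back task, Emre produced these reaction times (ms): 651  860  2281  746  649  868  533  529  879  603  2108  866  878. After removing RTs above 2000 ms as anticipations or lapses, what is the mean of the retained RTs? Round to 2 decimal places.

Excluded: 2108, 2281
Retained (n=11): Σ = 8062
Mean = 8062/11 = 732.9091

732.91 ms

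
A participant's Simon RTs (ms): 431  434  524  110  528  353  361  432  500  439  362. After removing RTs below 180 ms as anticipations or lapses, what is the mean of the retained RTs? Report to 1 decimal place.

Excluded: 110
Retained (n=10): Σ = 4364
Mean = 4364/10 = 436.4000

436.4 ms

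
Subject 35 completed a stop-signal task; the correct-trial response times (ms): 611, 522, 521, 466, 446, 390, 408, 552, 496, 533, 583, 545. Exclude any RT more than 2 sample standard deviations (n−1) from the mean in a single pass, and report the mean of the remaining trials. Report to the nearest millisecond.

n = 12, ΣRT = 6073, M = 506.083
Σ(x−M)² = 50160.92; s = √(50160.92/11) = 67.528
Cutoffs: 506.083 ± 2·67.528 → [371.0, 641.1]
No RTs fall outside the cutoffs; all 12 retained. Mean = 6073/12 = 506.083

506 ms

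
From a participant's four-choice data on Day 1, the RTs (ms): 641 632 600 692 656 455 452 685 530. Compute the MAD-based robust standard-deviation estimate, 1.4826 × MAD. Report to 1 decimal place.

Sorted: 452, 455, 530, 600, 632, 641, 656, 685, 692 → median = 632
|x − 632| sorted: 0, 9, 24, 32, 53, 60, 102, 177, 180 → MAD = 53
Robust SD ≈ 1.4826 × 53 = 78.578

78.6 ms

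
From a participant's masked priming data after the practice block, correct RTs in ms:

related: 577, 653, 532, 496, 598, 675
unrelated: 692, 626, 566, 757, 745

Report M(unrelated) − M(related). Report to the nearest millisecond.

M(related) = 3531/6 = 588.500
M(unrelated) = 3386/5 = 677.200
Difference = 677.200 − 588.500 = 88.700 ms

89 ms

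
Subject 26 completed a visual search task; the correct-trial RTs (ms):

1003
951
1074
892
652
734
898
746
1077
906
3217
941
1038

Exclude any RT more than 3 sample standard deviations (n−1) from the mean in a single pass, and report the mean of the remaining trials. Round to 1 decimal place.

909.3 ms

n = 13, ΣRT = 14129, M = 1086.846
Σ(x−M)² = 5123059.69; s = √(5123059.69/12) = 653.392
Cutoffs: 1086.846 ± 3·653.392 → [-873.3, 3047.0]
Outside: 3217 → excluded.
Retained (n=12): Σ = 10912, mean = 10912/12 = 909.333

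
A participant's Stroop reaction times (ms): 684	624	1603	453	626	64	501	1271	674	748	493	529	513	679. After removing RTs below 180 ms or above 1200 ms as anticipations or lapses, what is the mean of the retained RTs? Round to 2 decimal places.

Excluded: 64, 1271, 1603
Retained (n=11): Σ = 6524
Mean = 6524/11 = 593.0909

593.09 ms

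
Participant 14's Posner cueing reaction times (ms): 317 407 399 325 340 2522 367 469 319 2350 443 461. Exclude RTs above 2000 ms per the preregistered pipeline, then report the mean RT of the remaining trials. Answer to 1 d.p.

Excluded: 2350, 2522
Retained (n=10): Σ = 3847
Mean = 3847/10 = 384.7000

384.7 ms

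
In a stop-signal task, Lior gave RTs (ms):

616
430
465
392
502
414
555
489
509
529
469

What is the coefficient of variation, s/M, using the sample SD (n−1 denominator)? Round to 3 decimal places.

0.133

n = 11, Σ = 5370, M = 488.1818
Σ(x−M)² = 42137.636; s = √(42137.636/10) = 64.9135
CV = 64.9135 / 488.1818 = 0.13297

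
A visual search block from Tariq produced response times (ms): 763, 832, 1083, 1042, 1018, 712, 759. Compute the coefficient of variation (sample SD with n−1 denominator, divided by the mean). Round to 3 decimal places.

0.175

n = 7, Σ = 6209, M = 887.0000
Σ(x−M)² = 145012.000; s = √(145012.000/6) = 155.4628
CV = 155.4628 / 887.0000 = 0.17527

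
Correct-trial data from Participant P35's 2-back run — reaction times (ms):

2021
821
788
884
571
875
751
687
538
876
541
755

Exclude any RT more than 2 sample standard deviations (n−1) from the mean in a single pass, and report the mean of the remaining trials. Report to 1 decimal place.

735.2 ms

n = 12, ΣRT = 10108, M = 842.333
Σ(x−M)² = 1693738.67; s = √(1693738.67/11) = 392.398
Cutoffs: 842.333 ± 2·392.398 → [57.5, 1627.1]
Outside: 2021 → excluded.
Retained (n=11): Σ = 8087, mean = 8087/11 = 735.182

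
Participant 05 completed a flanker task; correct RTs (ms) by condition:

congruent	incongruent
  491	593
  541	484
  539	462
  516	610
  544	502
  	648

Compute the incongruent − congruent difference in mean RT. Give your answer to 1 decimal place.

M(congruent) = 2631/5 = 526.200
M(incongruent) = 3299/6 = 549.833
Difference = 549.833 − 526.200 = 23.633 ms

23.6 ms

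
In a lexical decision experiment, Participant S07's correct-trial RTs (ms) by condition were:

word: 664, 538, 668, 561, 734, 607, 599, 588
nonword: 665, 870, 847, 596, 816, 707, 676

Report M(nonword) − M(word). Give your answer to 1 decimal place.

119.7 ms

M(word) = 4959/8 = 619.875
M(nonword) = 5177/7 = 739.571
Difference = 739.571 − 619.875 = 119.696 ms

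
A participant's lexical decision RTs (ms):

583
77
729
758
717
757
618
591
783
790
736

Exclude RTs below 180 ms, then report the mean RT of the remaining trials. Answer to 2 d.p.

706.20 ms

Excluded: 77
Retained (n=10): Σ = 7062
Mean = 7062/10 = 706.2000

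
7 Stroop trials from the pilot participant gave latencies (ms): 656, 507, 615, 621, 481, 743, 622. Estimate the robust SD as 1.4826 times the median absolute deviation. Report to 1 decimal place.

Sorted: 481, 507, 615, 621, 622, 656, 743 → median = 621
|x − 621| sorted: 0, 1, 6, 35, 114, 122, 140 → MAD = 35
Robust SD ≈ 1.4826 × 35 = 51.891

51.9 ms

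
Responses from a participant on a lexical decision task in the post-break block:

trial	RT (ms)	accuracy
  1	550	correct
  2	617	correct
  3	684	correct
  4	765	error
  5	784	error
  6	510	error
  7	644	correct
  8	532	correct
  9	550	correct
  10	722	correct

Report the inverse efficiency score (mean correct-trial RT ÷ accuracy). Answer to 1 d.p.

877.3 ms

Correct trials (n=7): 550, 617, 684, 644, 532, 550, 722
Mean correct RT = 4299/7 = 614.1429 ms
Proportion correct = 7/10
IES = 614.1429 / (7/10) = 877.347 ms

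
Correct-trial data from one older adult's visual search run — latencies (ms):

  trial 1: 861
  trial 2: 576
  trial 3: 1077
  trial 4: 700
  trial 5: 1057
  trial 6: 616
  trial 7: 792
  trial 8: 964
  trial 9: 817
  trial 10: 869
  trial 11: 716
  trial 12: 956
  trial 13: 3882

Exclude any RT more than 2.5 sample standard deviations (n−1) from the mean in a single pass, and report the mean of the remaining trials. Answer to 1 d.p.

833.4 ms

n = 13, ΣRT = 13883, M = 1067.923
Σ(x−M)² = 8869480.92; s = √(8869480.92/12) = 859.723
Cutoffs: 1067.923 ± 2.5·859.723 → [-1081.4, 3217.2]
Outside: 3882 → excluded.
Retained (n=12): Σ = 10001, mean = 10001/12 = 833.417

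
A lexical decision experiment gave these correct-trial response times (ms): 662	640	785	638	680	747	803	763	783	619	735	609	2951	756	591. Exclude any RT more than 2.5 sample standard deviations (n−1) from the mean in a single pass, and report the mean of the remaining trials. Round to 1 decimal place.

700.8 ms

n = 15, ΣRT = 12762, M = 850.800
Σ(x−M)² = 4797164.40; s = √(4797164.40/14) = 585.367
Cutoffs: 850.800 ± 2.5·585.367 → [-612.6, 2314.2]
Outside: 2951 → excluded.
Retained (n=14): Σ = 9811, mean = 9811/14 = 700.786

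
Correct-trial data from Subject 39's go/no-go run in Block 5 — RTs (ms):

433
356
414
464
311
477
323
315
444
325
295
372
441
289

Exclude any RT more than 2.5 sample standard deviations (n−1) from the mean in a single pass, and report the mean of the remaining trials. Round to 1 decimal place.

375.6 ms

n = 14, ΣRT = 5259, M = 375.643
Σ(x−M)² = 59387.21; s = √(59387.21/13) = 67.589
Cutoffs: 375.643 ± 2.5·67.589 → [206.7, 544.6]
No RTs fall outside the cutoffs; all 14 retained. Mean = 5259/14 = 375.643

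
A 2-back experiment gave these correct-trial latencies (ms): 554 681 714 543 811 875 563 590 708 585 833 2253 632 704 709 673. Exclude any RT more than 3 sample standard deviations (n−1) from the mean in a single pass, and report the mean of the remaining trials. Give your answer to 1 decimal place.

n = 16, ΣRT = 12428, M = 776.750
Σ(x−M)² = 2474325.00; s = √(2474325.00/15) = 406.147
Cutoffs: 776.750 ± 3·406.147 → [-441.7, 1995.2]
Outside: 2253 → excluded.
Retained (n=15): Σ = 10175, mean = 10175/15 = 678.333

678.3 ms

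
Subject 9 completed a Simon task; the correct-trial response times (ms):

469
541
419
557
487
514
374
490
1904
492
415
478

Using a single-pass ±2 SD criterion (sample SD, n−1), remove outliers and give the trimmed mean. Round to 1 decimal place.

n = 12, ΣRT = 7140, M = 595.000
Σ(x−M)² = 1899482.00; s = √(1899482.00/11) = 415.548
Cutoffs: 595.000 ± 2·415.548 → [-236.1, 1426.1]
Outside: 1904 → excluded.
Retained (n=11): Σ = 5236, mean = 5236/11 = 476.000

476.0 ms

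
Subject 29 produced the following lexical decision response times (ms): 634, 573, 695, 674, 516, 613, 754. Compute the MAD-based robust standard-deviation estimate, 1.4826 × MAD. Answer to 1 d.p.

Sorted: 516, 573, 613, 634, 674, 695, 754 → median = 634
|x − 634| sorted: 0, 21, 40, 61, 61, 118, 120 → MAD = 61
Robust SD ≈ 1.4826 × 61 = 90.439

90.4 ms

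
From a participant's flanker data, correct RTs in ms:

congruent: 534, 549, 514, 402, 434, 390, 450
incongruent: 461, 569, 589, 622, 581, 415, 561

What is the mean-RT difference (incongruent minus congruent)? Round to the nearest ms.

75 ms

M(congruent) = 3273/7 = 467.571
M(incongruent) = 3798/7 = 542.571
Difference = 542.571 − 467.571 = 75.000 ms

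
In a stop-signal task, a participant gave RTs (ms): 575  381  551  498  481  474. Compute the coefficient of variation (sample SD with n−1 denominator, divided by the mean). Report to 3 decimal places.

n = 6, Σ = 2960, M = 493.3333
Σ(x−M)² = 23161.333; s = √(23161.333/5) = 68.0608
CV = 68.0608 / 493.3333 = 0.13796

0.138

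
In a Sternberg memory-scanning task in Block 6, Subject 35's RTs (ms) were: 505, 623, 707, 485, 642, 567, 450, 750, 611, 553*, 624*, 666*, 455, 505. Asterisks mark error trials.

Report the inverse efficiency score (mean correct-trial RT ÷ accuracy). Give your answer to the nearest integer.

729 ms

Correct trials (n=11): 505, 623, 707, 485, 642, 567, 450, 750, 611, 455, 505
Mean correct RT = 6300/11 = 572.7273 ms
Proportion correct = 11/14
IES = 572.7273 / (11/14) = 728.926 ms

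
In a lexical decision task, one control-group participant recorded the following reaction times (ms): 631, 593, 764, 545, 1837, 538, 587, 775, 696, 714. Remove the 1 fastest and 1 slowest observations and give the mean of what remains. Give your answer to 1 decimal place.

663.1 ms

Sorted: 538, 545, 587, 593, 631, 696, 714, 764, 775, 1837
Drop lowest 1 (538) and highest 1 (1837)
Remaining (n=8): Σ = 5305, mean = 5305/8 = 663.125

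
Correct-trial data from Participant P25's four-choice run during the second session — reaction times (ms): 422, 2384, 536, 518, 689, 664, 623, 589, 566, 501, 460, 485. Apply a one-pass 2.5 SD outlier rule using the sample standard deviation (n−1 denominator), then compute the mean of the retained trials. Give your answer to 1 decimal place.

n = 12, ΣRT = 8437, M = 703.083
Σ(x−M)² = 3154094.92; s = √(3154094.92/11) = 535.477
Cutoffs: 703.083 ± 2.5·535.477 → [-635.6, 2041.8]
Outside: 2384 → excluded.
Retained (n=11): Σ = 6053, mean = 6053/11 = 550.273

550.3 ms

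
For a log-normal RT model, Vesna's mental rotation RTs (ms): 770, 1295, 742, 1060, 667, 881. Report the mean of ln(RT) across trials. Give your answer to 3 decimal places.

ln(RT): 6.6464, 7.1663, 6.6093, 6.9660, 6.5028, 6.7811
Σ ln(RT) = 40.6719
Mean = 40.6719/6 = 6.77865

6.779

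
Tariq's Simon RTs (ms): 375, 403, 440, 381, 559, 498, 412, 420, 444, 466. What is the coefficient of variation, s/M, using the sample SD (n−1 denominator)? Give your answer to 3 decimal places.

n = 10, Σ = 4398, M = 439.8000
Σ(x−M)² = 28475.600; s = √(28475.600/9) = 56.2490
CV = 56.2490 / 439.8000 = 0.12790

0.128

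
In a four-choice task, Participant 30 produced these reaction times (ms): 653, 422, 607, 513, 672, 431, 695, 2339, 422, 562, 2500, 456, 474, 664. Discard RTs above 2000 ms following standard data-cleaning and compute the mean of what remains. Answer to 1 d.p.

547.6 ms

Excluded: 2339, 2500
Retained (n=12): Σ = 6571
Mean = 6571/12 = 547.5833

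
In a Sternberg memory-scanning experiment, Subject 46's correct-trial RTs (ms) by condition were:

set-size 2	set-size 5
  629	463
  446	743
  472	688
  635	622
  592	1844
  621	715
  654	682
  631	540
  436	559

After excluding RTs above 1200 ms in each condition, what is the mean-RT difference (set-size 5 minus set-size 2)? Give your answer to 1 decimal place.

set-size 5: exclude 1844
M(set-size 2) = 5116/9 = 568.444
M(set-size 5) = 5012/8 = 626.500
Difference = 626.500 − 568.444 = 58.056 ms

58.1 ms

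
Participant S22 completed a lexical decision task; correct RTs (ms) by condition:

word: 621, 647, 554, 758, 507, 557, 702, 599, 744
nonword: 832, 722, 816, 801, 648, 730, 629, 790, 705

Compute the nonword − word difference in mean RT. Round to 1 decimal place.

M(word) = 5689/9 = 632.111
M(nonword) = 6673/9 = 741.444
Difference = 741.444 − 632.111 = 109.333 ms

109.3 ms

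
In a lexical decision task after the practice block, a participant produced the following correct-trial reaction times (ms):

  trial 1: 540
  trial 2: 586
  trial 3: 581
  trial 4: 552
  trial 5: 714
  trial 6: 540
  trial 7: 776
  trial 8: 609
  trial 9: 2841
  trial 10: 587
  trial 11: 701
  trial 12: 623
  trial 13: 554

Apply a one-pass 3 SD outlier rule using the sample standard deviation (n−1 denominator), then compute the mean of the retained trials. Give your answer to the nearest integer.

n = 13, ΣRT = 10204, M = 784.923
Σ(x−M)² = 4644654.92; s = √(4644654.92/12) = 622.137
Cutoffs: 784.923 ± 3·622.137 → [-1081.5, 2651.3]
Outside: 2841 → excluded.
Retained (n=12): Σ = 7363, mean = 7363/12 = 613.583

614 ms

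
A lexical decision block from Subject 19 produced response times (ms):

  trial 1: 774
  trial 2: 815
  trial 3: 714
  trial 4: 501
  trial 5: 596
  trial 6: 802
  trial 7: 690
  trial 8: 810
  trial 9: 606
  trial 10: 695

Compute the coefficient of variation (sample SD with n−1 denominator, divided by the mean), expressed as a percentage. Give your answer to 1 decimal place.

n = 10, Σ = 7003, M = 700.3000
Σ(x−M)² = 100778.100; s = √(100778.100/9) = 105.8186
CV = 105.8186 / 700.3000 = 0.15110 = 15.110%

15.1%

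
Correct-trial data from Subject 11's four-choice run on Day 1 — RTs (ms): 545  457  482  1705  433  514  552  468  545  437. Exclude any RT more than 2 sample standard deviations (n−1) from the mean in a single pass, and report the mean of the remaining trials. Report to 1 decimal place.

492.6 ms

n = 10, ΣRT = 6138, M = 613.800
Σ(x−M)² = 1341125.60; s = √(1341125.60/9) = 386.023
Cutoffs: 613.800 ± 2·386.023 → [-158.2, 1385.8]
Outside: 1705 → excluded.
Retained (n=9): Σ = 4433, mean = 4433/9 = 492.556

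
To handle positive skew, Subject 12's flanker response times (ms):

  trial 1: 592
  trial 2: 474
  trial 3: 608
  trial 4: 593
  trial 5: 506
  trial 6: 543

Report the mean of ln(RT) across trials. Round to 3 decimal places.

6.311

ln(RT): 6.3835, 6.1612, 6.4102, 6.3852, 6.2265, 6.2971
Σ ln(RT) = 37.8637
Mean = 37.8637/6 = 6.31062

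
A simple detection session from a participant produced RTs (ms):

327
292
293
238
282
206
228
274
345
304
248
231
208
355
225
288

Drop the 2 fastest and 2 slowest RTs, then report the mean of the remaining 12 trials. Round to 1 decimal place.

Sorted: 206, 208, 225, 228, 231, 238, 248, 274, 282, 288, 292, 293, 304, 327, 345, 355
Drop lowest 2 (206, 208) and highest 2 (345, 355)
Remaining (n=12): Σ = 3230, mean = 3230/12 = 269.167

269.2 ms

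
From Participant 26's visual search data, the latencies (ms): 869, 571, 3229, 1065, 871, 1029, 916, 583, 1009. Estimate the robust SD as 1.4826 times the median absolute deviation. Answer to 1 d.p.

167.5 ms

Sorted: 571, 583, 869, 871, 916, 1009, 1029, 1065, 3229 → median = 916
|x − 916| sorted: 0, 45, 47, 93, 113, 149, 333, 345, 2313 → MAD = 113
Robust SD ≈ 1.4826 × 113 = 167.534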